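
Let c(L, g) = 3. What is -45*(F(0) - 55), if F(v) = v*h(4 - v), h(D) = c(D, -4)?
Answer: 2475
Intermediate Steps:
h(D) = 3
F(v) = 3*v (F(v) = v*3 = 3*v)
-45*(F(0) - 55) = -45*(3*0 - 55) = -45*(0 - 55) = -45*(-55) = 2475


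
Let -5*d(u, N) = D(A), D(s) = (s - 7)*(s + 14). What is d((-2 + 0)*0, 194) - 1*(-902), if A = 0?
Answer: 4608/5 ≈ 921.60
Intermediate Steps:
D(s) = (-7 + s)*(14 + s)
d(u, N) = 98/5 (d(u, N) = -(-98 + 0² + 7*0)/5 = -(-98 + 0 + 0)/5 = -⅕*(-98) = 98/5)
d((-2 + 0)*0, 194) - 1*(-902) = 98/5 - 1*(-902) = 98/5 + 902 = 4608/5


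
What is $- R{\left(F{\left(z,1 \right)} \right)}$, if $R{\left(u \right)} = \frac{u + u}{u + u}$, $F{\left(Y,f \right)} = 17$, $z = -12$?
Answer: $-1$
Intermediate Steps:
$R{\left(u \right)} = 1$ ($R{\left(u \right)} = \frac{2 u}{2 u} = 2 u \frac{1}{2 u} = 1$)
$- R{\left(F{\left(z,1 \right)} \right)} = \left(-1\right) 1 = -1$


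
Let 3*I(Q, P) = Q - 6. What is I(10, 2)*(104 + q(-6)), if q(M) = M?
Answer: 392/3 ≈ 130.67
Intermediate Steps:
I(Q, P) = -2 + Q/3 (I(Q, P) = (Q - 6)/3 = (-6 + Q)/3 = -2 + Q/3)
I(10, 2)*(104 + q(-6)) = (-2 + (⅓)*10)*(104 - 6) = (-2 + 10/3)*98 = (4/3)*98 = 392/3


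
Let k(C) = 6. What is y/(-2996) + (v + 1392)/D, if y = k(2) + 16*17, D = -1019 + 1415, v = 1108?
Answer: 922489/148302 ≈ 6.2203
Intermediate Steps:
D = 396
y = 278 (y = 6 + 16*17 = 6 + 272 = 278)
y/(-2996) + (v + 1392)/D = 278/(-2996) + (1108 + 1392)/396 = 278*(-1/2996) + 2500*(1/396) = -139/1498 + 625/99 = 922489/148302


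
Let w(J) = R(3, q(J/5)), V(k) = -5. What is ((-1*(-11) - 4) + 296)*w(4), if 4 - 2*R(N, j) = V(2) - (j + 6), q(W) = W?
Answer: 23937/10 ≈ 2393.7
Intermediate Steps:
R(N, j) = 15/2 + j/2 (R(N, j) = 2 - (-5 - (j + 6))/2 = 2 - (-5 - (6 + j))/2 = 2 - (-5 + (-6 - j))/2 = 2 - (-11 - j)/2 = 2 + (11/2 + j/2) = 15/2 + j/2)
w(J) = 15/2 + J/10 (w(J) = 15/2 + (J/5)/2 = 15/2 + J/10)
((-1*(-11) - 4) + 296)*w(4) = ((-1*(-11) - 4) + 296)*(15/2 + (1/10)*4) = ((11 - 4) + 296)*(15/2 + 2/5) = (7 + 296)*(79/10) = 303*(79/10) = 23937/10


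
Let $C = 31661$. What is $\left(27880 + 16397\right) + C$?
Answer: $75938$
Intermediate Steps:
$\left(27880 + 16397\right) + C = \left(27880 + 16397\right) + 31661 = 44277 + 31661 = 75938$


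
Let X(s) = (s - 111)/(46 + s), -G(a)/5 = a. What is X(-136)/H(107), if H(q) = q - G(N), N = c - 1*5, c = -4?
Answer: 247/5580 ≈ 0.044265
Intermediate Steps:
N = -9 (N = -4 - 1*5 = -4 - 5 = -9)
G(a) = -5*a
H(q) = -45 + q (H(q) = q - (-5)*(-9) = q - 1*45 = q - 45 = -45 + q)
X(s) = (-111 + s)/(46 + s)
X(-136)/H(107) = ((-111 - 136)/(46 - 136))/(-45 + 107) = (-247/(-90))/62 = -1/90*(-247)*(1/62) = (247/90)*(1/62) = 247/5580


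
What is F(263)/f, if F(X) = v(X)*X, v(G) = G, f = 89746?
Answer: 69169/89746 ≈ 0.77072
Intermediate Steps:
F(X) = X² (F(X) = X*X = X²)
F(263)/f = 263²/89746 = 69169*(1/89746) = 69169/89746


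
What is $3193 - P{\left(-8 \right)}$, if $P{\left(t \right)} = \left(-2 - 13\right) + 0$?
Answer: $3208$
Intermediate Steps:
$P{\left(t \right)} = -15$ ($P{\left(t \right)} = -15 + 0 = -15$)
$3193 - P{\left(-8 \right)} = 3193 - -15 = 3193 + 15 = 3208$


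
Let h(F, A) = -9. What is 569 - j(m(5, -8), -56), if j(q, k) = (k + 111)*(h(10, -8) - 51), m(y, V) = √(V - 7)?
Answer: 3869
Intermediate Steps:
m(y, V) = √(-7 + V)
j(q, k) = -6660 - 60*k (j(q, k) = (k + 111)*(-9 - 51) = (111 + k)*(-60) = -6660 - 60*k)
569 - j(m(5, -8), -56) = 569 - (-6660 - 60*(-56)) = 569 - (-6660 + 3360) = 569 - 1*(-3300) = 569 + 3300 = 3869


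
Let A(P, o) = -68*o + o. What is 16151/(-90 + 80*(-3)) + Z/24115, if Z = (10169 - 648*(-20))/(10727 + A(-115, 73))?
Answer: -227300561357/4644259620 ≈ -48.942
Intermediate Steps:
A(P, o) = -67*o
Z = 23129/5836 (Z = (10169 - 648*(-20))/(10727 - 67*73) = (10169 + 12960)/(10727 - 4891) = 23129/5836 ≈ 3.9632)
16151/(-90 + 80*(-3)) + Z/24115 = 16151/(-90 + 80*(-3)) + (23129/5836)/24115 = 16151/(-90 - 240) + (23129/5836)*(1/24115) = 16151/(-330) + 23129/140735140 = 16151*(-1/330) + 23129/140735140 = -16151/330 + 23129/140735140 = -227300561357/4644259620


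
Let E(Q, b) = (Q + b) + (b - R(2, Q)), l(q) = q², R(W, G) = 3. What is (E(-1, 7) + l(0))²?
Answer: 100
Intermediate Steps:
E(Q, b) = -3 + Q + 2*b (E(Q, b) = (Q + b) + (b - 1*3) = (Q + b) + (b - 3) = (Q + b) + (-3 + b) = -3 + Q + 2*b)
(E(-1, 7) + l(0))² = ((-3 - 1 + 2*7) + 0²)² = ((-3 - 1 + 14) + 0)² = (10 + 0)² = 10² = 100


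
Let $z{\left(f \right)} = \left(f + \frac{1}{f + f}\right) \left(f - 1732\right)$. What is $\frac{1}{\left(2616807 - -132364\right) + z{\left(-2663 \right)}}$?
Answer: $\frac{5326}{76976980651} \approx 6.9189 \cdot 10^{-8}$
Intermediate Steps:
$z{\left(f \right)} = \left(-1732 + f\right) \left(f + \frac{1}{2 f}\right)$ ($z{\left(f \right)} = \left(f + \frac{1}{2 f}\right) \left(-1732 + f\right) = \left(-1732 + f\right) \left(f + \frac{1}{2 f}\right)$)
$\frac{1}{\left(2616807 - -132364\right) + z{\left(-2663 \right)}} = \frac{1}{\left(2616807 - -132364\right) + \left(\frac{1}{2} + \left(-2663\right)^{2} - -4612316 - \frac{866}{-2663}\right)} = \frac{1}{\left(2616807 + 132364\right) + \left(\frac{1}{2} + 7091569 + 4612316 - - \frac{866}{2663}\right)} = \frac{1}{2749171 + \left(\frac{1}{2} + 7091569 + 4612316 + \frac{866}{2663}\right)} = \frac{1}{2749171 + \frac{62334895905}{5326}} = \frac{1}{\frac{76976980651}{5326}} = \frac{5326}{76976980651}$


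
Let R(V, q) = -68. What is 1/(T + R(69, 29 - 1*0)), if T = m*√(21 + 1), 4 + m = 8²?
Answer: 17/18644 + 15*√22/18644 ≈ 0.0046855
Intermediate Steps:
m = 60 (m = -4 + 8² = -4 + 64 = 60)
T = 60*√22 (T = 60*√(21 + 1) = 60*√22 ≈ 281.42)
1/(T + R(69, 29 - 1*0)) = 1/(60*√22 - 68) = 1/(-68 + 60*√22)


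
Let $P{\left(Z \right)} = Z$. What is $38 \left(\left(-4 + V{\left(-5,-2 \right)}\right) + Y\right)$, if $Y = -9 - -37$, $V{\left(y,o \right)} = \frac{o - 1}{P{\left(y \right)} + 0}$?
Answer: $\frac{4674}{5} \approx 934.8$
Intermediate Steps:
$V{\left(y,o \right)} = \frac{-1 + o}{y}$ ($V{\left(y,o \right)} = \frac{o - 1}{y + 0} = \frac{-1 + o}{y}$)
$Y = 28$ ($Y = -9 + 37 = 28$)
$38 \left(\left(-4 + V{\left(-5,-2 \right)}\right) + Y\right) = 38 \left(\left(-4 + \frac{-1 - 2}{-5}\right) + 28\right) = 38 \left(\left(-4 - - \frac{3}{5}\right) + 28\right) = 38 \left(\left(-4 + \frac{3}{5}\right) + 28\right) = 38 \left(- \frac{17}{5} + 28\right) = 38 \cdot \frac{123}{5} = \frac{4674}{5}$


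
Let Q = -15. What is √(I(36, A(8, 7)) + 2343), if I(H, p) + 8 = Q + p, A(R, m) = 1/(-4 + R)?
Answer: √9281/2 ≈ 48.169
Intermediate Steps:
I(H, p) = -23 + p (I(H, p) = -8 + (-15 + p) = -23 + p)
√(I(36, A(8, 7)) + 2343) = √((-23 + 1/(-4 + 8)) + 2343) = √((-23 + 1/4) + 2343) = √((-23 + ¼) + 2343) = √(-91/4 + 2343) = √(9281/4) = √9281/2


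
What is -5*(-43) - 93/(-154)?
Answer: 33203/154 ≈ 215.60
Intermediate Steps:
-5*(-43) - 93/(-154) = 215 - 93*(-1/154) = 215 + 93/154 = 33203/154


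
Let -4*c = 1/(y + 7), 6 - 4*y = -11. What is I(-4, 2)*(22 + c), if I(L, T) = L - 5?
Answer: -989/5 ≈ -197.80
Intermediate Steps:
y = 17/4 (y = 3/2 - ¼*(-11) = 3/2 + 11/4 = 17/4 ≈ 4.2500)
I(L, T) = -5 + L
c = -1/45 (c = -1/(4*(17/4 + 7)) = -1/(4*45/4) = -¼*4/45 = -1/45 ≈ -0.022222)
I(-4, 2)*(22 + c) = (-5 - 4)*(22 - 1/45) = -9*989/45 = -989/5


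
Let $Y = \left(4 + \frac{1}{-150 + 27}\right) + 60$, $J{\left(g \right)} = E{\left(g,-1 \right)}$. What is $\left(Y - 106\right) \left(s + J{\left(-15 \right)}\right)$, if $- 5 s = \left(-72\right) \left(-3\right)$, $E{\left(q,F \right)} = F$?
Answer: $\frac{1141907}{615} \approx 1856.8$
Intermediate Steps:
$J{\left(g \right)} = -1$
$Y = \frac{7871}{123}$ ($Y = \left(4 + \frac{1}{-123}\right) + 60 = \left(4 - \frac{1}{123}\right) + 60 = \frac{491}{123} + 60 = \frac{7871}{123} \approx 63.992$)
$s = - \frac{216}{5}$ ($s = - \frac{\left(-72\right) \left(-3\right)}{5} = \left(- \frac{1}{5}\right) 216 = - \frac{216}{5} \approx -43.2$)
$\left(Y - 106\right) \left(s + J{\left(-15 \right)}\right) = \left(\frac{7871}{123} - 106\right) \left(- \frac{216}{5} - 1\right) = \left(- \frac{5167}{123}\right) \left(- \frac{221}{5}\right) = \frac{1141907}{615}$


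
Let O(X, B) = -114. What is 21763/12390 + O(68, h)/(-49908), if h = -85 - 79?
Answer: 6473573/3680715 ≈ 1.7588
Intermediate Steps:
h = -164
21763/12390 + O(68, h)/(-49908) = 21763/12390 - 114/(-49908) = 21763*(1/12390) - 114*(-1/49908) = 3109/1770 + 19/8318 = 6473573/3680715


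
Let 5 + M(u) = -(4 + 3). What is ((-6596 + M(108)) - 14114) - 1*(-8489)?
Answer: -12233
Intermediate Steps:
M(u) = -12 (M(u) = -5 - (4 + 3) = -5 - 1*7 = -5 - 7 = -12)
((-6596 + M(108)) - 14114) - 1*(-8489) = ((-6596 - 12) - 14114) - 1*(-8489) = (-6608 - 14114) + 8489 = -20722 + 8489 = -12233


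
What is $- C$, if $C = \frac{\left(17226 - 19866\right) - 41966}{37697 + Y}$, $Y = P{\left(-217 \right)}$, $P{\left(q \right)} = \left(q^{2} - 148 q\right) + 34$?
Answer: $\frac{22303}{58468} \approx 0.38146$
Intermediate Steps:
$P{\left(q \right)} = 34 + q^{2} - 148 q$
$Y = 79239$ ($Y = 34 + \left(-217\right)^{2} - -32116 = 34 + 47089 + 32116 = 79239$)
$C = - \frac{22303}{58468}$ ($C = \frac{\left(17226 - 19866\right) - 41966}{37697 + 79239} = \frac{\left(17226 - 19866\right) - 41966}{116936} = \left(-2640 - 41966\right) \frac{1}{116936} = \left(-44606\right) \frac{1}{116936} = - \frac{22303}{58468} \approx -0.38146$)
$- C = \left(-1\right) \left(- \frac{22303}{58468}\right) = \frac{22303}{58468}$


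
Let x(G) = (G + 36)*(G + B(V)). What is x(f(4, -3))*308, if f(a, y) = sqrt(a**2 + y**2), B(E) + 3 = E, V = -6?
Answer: -50512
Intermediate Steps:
B(E) = -3 + E
x(G) = (-9 + G)*(36 + G) (x(G) = (G + 36)*(G + (-3 - 6)) = (36 + G)*(G - 9) = (36 + G)*(-9 + G) = (-9 + G)*(36 + G))
x(f(4, -3))*308 = (-324 + (sqrt(4**2 + (-3)**2))**2 + 27*sqrt(4**2 + (-3)**2))*308 = (-324 + (sqrt(16 + 9))**2 + 27*sqrt(16 + 9))*308 = (-324 + (sqrt(25))**2 + 27*sqrt(25))*308 = (-324 + 5**2 + 27*5)*308 = (-324 + 25 + 135)*308 = -164*308 = -50512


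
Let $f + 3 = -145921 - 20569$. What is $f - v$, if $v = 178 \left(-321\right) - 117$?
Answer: $-109238$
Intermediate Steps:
$f = -166493$ ($f = -3 - 166490 = -166493$)
$v = -57255$ ($v = -57138 - 117 = -57255$)
$f - v = -166493 - -57255 = -166493 + 57255 = -109238$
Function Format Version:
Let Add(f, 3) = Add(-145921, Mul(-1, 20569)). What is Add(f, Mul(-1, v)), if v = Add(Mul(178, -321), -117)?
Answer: -109238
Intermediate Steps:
f = -166493 (f = Add(-3, Add(-145921, Mul(-1, 20569))) = Add(-3, Add(-145921, -20569)) = Add(-3, -166490) = -166493)
v = -57255 (v = Add(-57138, -117) = -57255)
Add(f, Mul(-1, v)) = Add(-166493, Mul(-1, -57255)) = Add(-166493, 57255) = -109238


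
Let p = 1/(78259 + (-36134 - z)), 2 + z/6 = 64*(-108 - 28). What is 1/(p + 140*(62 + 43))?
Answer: 94361/1387106701 ≈ 6.8027e-5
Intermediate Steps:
z = -52236 (z = -12 + 6*(64*(-108 - 28)) = -12 + 6*(64*(-136)) = -12 + 6*(-8704) = -12 - 52224 = -52236)
p = 1/94361 (p = 1/(78259 + (-36134 - 1*(-52236))) = 1/(78259 + (-36134 + 52236)) = 1/(78259 + 16102) = 1/94361 ≈ 1.0598e-5)
1/(p + 140*(62 + 43)) = 1/(1/94361 + 140*(62 + 43)) = 1/(1/94361 + 140*105) = 1/(1/94361 + 14700) = 1/(1387106701/94361) = 94361/1387106701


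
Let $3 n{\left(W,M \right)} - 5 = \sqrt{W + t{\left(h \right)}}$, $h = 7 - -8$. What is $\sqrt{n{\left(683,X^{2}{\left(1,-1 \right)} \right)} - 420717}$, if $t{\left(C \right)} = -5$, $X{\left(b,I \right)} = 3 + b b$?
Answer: $\frac{\sqrt{-3786438 + 3 \sqrt{678}}}{3} \approx 648.62 i$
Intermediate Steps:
$X{\left(b,I \right)} = 3 + b^{2}$
$h = 15$ ($h = 7 + 8 = 15$)
$n{\left(W,M \right)} = \frac{5}{3} + \frac{\sqrt{-5 + W}}{3}$ ($n{\left(W,M \right)} = \frac{5}{3} + \frac{\sqrt{W - 5}}{3} = \frac{5}{3} + \frac{\sqrt{-5 + W}}{3}$)
$\sqrt{n{\left(683,X^{2}{\left(1,-1 \right)} \right)} - 420717} = \sqrt{\left(\frac{5}{3} + \frac{\sqrt{-5 + 683}}{3}\right) - 420717} = \sqrt{\left(\frac{5}{3} + \frac{\sqrt{678}}{3}\right) - 420717} = \sqrt{- \frac{1262146}{3} + \frac{\sqrt{678}}{3}}$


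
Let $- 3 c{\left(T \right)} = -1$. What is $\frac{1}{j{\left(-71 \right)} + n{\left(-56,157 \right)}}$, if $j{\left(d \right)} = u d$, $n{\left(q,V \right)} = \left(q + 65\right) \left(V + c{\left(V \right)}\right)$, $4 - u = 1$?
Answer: $\frac{1}{1203} \approx 0.00083125$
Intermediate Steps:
$u = 3$ ($u = 4 - 1 = 3$)
$c{\left(T \right)} = \frac{1}{3}$ ($c{\left(T \right)} = \left(- \frac{1}{3}\right) \left(-1\right) = \frac{1}{3}$)
$n{\left(q,V \right)} = \left(65 + q\right) \left(\frac{1}{3} + V\right)$ ($n{\left(q,V \right)} = \left(q + 65\right) \left(V + \frac{1}{3}\right) = \left(65 + q\right) \left(\frac{1}{3} + V\right)$)
$j{\left(d \right)} = 3 d$
$\frac{1}{j{\left(-71 \right)} + n{\left(-56,157 \right)}} = \frac{1}{3 \left(-71\right) + \left(\frac{65}{3} + 65 \cdot 157 + \frac{1}{3} \left(-56\right) + 157 \left(-56\right)\right)} = \frac{1}{-213 + \left(\frac{65}{3} + 10205 - \frac{56}{3} - 8792\right)} = \frac{1}{-213 + 1416} = \frac{1}{1203}$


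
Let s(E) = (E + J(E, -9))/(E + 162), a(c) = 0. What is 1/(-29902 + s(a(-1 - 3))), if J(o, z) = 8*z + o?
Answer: -9/269122 ≈ -3.3442e-5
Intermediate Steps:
J(o, z) = o + 8*z
s(E) = (-72 + 2*E)/(162 + E) (s(E) = (E + (E + 8*(-9)))/(E + 162) = (E + (E - 72))/(162 + E) = (E + (-72 + E))/(162 + E) = (-72 + 2*E)/(162 + E))
1/(-29902 + s(a(-1 - 3))) = 1/(-29902 + 2*(-36 + 0)/(162 + 0)) = 1/(-29902 + 2*(-36)/162) = 1/(-29902 + 2*(1/162)*(-36)) = 1/(-29902 - 4/9) = 1/(-269122/9) = -9/269122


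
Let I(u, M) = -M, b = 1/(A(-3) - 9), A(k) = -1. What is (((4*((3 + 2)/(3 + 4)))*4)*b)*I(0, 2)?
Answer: 16/7 ≈ 2.2857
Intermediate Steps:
b = -⅒ (b = 1/(-1 - 9) = 1/(-10) = -⅒ ≈ -0.10000)
(((4*((3 + 2)/(3 + 4)))*4)*b)*I(0, 2) = (((4*((3 + 2)/(3 + 4)))*4)*(-⅒))*(-1*2) = (((4*(5/7))*4)*(-⅒))*(-2) = (((20/7)*4)*(-⅒))*(-2) = ((80/7)*(-⅒))*(-2) = -8/7*(-2) = 16/7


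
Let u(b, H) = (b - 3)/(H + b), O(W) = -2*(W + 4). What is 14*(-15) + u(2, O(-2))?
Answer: -419/2 ≈ -209.50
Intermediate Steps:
O(W) = -8 - 2*W (O(W) = -2*(4 + W) = -8 - 2*W)
u(b, H) = (-3 + b)/(H + b)
14*(-15) + u(2, O(-2)) = 14*(-15) + (-3 + 2)/((-8 - 2*(-2)) + 2) = -210 - 1/((-8 + 4) + 2) = -210 - 1/(-4 + 2) = -210 - 1/(-2) = -210 - ½*(-1) = -210 + ½ = -419/2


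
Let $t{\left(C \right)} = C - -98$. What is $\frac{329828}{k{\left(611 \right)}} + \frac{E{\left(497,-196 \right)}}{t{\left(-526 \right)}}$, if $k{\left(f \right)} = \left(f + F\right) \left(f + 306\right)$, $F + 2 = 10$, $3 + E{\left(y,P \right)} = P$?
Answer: $\frac{254123361}{242942644} \approx 1.046$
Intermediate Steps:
$E{\left(y,P \right)} = -3 + P$
$F = 8$ ($F = -2 + 10 = 8$)
$t{\left(C \right)} = 98 + C$ ($t{\left(C \right)} = C + 98 = 98 + C$)
$k{\left(f \right)} = \left(8 + f\right) \left(306 + f\right)$ ($k{\left(f \right)} = \left(f + 8\right) \left(f + 306\right) = \left(8 + f\right) \left(306 + f\right)$)
$\frac{329828}{k{\left(611 \right)}} + \frac{E{\left(497,-196 \right)}}{t{\left(-526 \right)}} = \frac{329828}{2448 + 611^{2} + 314 \cdot 611} + \frac{-3 - 196}{98 - 526} = \frac{329828}{2448 + 373321 + 191854} - \frac{199}{-428} = \frac{329828}{567623} - - \frac{199}{428} = 329828 \cdot \frac{1}{567623} + \frac{199}{428} = \frac{329828}{567623} + \frac{199}{428} = \frac{254123361}{242942644}$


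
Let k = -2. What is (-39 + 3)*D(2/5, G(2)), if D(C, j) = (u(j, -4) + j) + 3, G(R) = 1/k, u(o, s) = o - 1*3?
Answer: 36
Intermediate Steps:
u(o, s) = -3 + o (u(o, s) = o - 3 = -3 + o)
G(R) = -1/2 (G(R) = 1/(-2) = -1/2)
D(C, j) = 2*j (D(C, j) = ((-3 + j) + j) + 3 = (-3 + 2*j) + 3 = 2*j)
(-39 + 3)*D(2/5, G(2)) = (-39 + 3)*(2*(-1/2)) = -36*(-1) = 36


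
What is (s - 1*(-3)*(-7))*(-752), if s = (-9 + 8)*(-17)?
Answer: 3008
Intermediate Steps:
s = 17 (s = -1*(-17) = 17)
(s - 1*(-3)*(-7))*(-752) = (17 - 1*(-3)*(-7))*(-752) = (17 + 3*(-7))*(-752) = (17 - 21)*(-752) = -4*(-752) = 3008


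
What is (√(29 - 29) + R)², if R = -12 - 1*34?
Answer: 2116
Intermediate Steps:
R = -46 (R = -12 - 34 = -46)
(√(29 - 29) + R)² = (√(29 - 29) - 46)² = (√0 - 46)² = (0 - 46)² = (-46)² = 2116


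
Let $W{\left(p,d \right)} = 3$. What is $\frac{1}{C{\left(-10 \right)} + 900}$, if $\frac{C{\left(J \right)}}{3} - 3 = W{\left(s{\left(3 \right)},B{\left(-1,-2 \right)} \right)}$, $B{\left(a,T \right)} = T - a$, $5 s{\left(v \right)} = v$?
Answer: $\frac{1}{918} \approx 0.0010893$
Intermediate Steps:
$s{\left(v \right)} = \frac{v}{5}$
$C{\left(J \right)} = 18$ ($C{\left(J \right)} = 9 + 3 \cdot 3 = 9 + 9 = 18$)
$\frac{1}{C{\left(-10 \right)} + 900} = \frac{1}{18 + 900} = \frac{1}{918}$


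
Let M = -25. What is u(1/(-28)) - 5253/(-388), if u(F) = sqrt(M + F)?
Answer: 5253/388 + I*sqrt(4907)/14 ≈ 13.539 + 5.0036*I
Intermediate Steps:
u(F) = sqrt(-25 + F)
u(1/(-28)) - 5253/(-388) = sqrt(-25 + 1/(-28)) - 5253/(-388) = sqrt(-25 - 1/28) - 5253*(-1)/388 = sqrt(-701/28) - 1*(-5253/388) = I*sqrt(4907)/14 + 5253/388 = 5253/388 + I*sqrt(4907)/14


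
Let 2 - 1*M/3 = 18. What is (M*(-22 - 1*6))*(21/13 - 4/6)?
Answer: 16576/13 ≈ 1275.1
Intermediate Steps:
M = -48 (M = 6 - 3*18 = 6 - 54 = -48)
(M*(-22 - 1*6))*(21/13 - 4/6) = (-48*(-22 - 1*6))*(21/13 - 4/6) = (-48*(-22 - 6))*(21*(1/13) - 4*⅙) = (-48*(-28))*(21/13 - ⅔) = 1344*(37/39) = 16576/13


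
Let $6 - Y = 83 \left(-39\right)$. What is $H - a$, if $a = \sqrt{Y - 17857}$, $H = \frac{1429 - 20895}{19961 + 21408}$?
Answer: $- \frac{19466}{41369} - i \sqrt{14614} \approx -0.47055 - 120.89 i$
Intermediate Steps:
$Y = 3243$ ($Y = 6 - 83 \left(-39\right) = 6 - -3237 = 6 + 3237 = 3243$)
$H = - \frac{19466}{41369} \approx -0.47055$
$a = i \sqrt{14614}$ ($a = \sqrt{3243 - 17857} = \sqrt{-14614} = i \sqrt{14614} \approx 120.89 i$)
$H - a = - \frac{19466}{41369} - i \sqrt{14614}$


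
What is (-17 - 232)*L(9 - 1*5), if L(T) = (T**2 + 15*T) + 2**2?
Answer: -19920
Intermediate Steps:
L(T) = 4 + T**2 + 15*T (L(T) = (T**2 + 15*T) + 4 = 4 + T**2 + 15*T)
(-17 - 232)*L(9 - 1*5) = (-17 - 232)*(4 + (9 - 1*5)**2 + 15*(9 - 1*5)) = -249*(4 + (9 - 5)**2 + 15*(9 - 5)) = -249*(4 + 4**2 + 15*4) = -249*(4 + 16 + 60) = -249*80 = -19920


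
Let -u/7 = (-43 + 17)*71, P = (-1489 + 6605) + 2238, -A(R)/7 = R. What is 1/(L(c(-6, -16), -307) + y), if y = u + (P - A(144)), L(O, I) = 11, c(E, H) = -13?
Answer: 1/21295 ≈ 4.6959e-5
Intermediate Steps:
A(R) = -7*R
P = 7354 (P = 5116 + 2238 = 7354)
u = 12922 (u = -7*(-43 + 17)*71 = -(-182)*71 = -7*(-1846) = 12922)
y = 21284 (y = 12922 + (7354 - (-7)*144) = 12922 + (7354 - 1*(-1008)) = 12922 + (7354 + 1008) = 12922 + 8362 = 21284)
1/(L(c(-6, -16), -307) + y) = 1/(11 + 21284) = 1/21295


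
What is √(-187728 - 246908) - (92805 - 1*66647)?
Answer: -26158 + 2*I*√108659 ≈ -26158.0 + 659.27*I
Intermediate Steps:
√(-187728 - 246908) - (92805 - 1*66647) = √(-434636) - (92805 - 66647) = 2*I*√108659 - 1*26158 = 2*I*√108659 - 26158 = -26158 + 2*I*√108659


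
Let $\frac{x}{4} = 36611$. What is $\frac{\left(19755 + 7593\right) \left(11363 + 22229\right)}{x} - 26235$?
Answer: $- \frac{730821081}{36611} \approx -19962.0$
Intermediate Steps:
$x = 146444$ ($x = 4 \cdot 36611 = 146444$)
$\frac{\left(19755 + 7593\right) \left(11363 + 22229\right)}{x} - 26235 = \frac{\left(19755 + 7593\right) \left(11363 + 22229\right)}{146444} - 26235 = 27348 \cdot 33592 \cdot \frac{1}{146444} - 26235 = 918674016 \cdot \frac{1}{146444} - 26235 = \frac{229668504}{36611} - 26235 = - \frac{730821081}{36611}$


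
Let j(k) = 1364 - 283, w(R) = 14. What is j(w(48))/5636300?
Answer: 1081/5636300 ≈ 0.00019179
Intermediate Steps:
j(k) = 1081
j(w(48))/5636300 = 1081/5636300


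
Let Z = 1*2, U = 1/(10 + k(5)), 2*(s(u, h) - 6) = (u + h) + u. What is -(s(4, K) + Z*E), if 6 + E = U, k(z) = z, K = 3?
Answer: 11/30 ≈ 0.36667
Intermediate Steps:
s(u, h) = 6 + u + h/2 (s(u, h) = 6 + ((u + h) + u)/2 = 6 + ((h + u) + u)/2 = 6 + (h + 2*u)/2 = 6 + (u + h/2) = 6 + u + h/2)
U = 1/15 (U = 1/(10 + 5) = 1/15 ≈ 0.066667)
E = -89/15 (E = -6 + 1/15 = -89/15 ≈ -5.9333)
Z = 2
-(s(4, K) + Z*E) = -((6 + 4 + (½)*3) + 2*(-89/15)) = -((6 + 4 + 3/2) - 178/15) = -(23/2 - 178/15) = -1*(-11/30) = 11/30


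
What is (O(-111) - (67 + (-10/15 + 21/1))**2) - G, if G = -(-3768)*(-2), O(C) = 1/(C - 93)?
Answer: -55763/612 ≈ -91.116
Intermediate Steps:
O(C) = 1/(-93 + C)
G = -7536 (G = -24*314 = -7536)
(O(-111) - (67 + (-10/15 + 21/1))**2) - G = (1/(-93 - 111) - (67 + (-10/15 + 21/1))**2) - 1*(-7536) = (1/(-204) - (67 + (-10*1/15 + 21*1))**2) + 7536 = (-1/204 - (67 + (-2/3 + 21))**2) + 7536 = (-1/204 - (67 + 61/3)**2) + 7536 = (-1/204 - (262/3)**2) + 7536 = (-1/204 - 1*68644/9) + 7536 = (-1/204 - 68644/9) + 7536 = -4667795/612 + 7536 = -55763/612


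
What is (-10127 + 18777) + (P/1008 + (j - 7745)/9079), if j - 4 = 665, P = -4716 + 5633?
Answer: 11308972805/1307376 ≈ 8650.1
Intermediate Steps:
P = 917
j = 669 (j = 4 + 665 = 669)
(-10127 + 18777) + (P/1008 + (j - 7745)/9079) = (-10127 + 18777) + (917/1008 + (669 - 7745)/9079) = 8650 + (917*(1/1008) - 7076*1/9079) = 8650 + (131/144 - 7076/9079) = 8650 + 170405/1307376 = 11308972805/1307376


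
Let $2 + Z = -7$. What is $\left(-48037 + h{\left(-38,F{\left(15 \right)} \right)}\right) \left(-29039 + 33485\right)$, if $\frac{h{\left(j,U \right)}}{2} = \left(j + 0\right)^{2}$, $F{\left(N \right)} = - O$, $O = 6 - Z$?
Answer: $-200732454$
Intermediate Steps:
$Z = -9$ ($Z = -2 - 7 = -9$)
$O = 15$ ($O = 6 - -9 = 6 + 9 = 15$)
$F{\left(N \right)} = -15$ ($F{\left(N \right)} = \left(-1\right) 15 = -15$)
$h{\left(j,U \right)} = 2 j^{2}$ ($h{\left(j,U \right)} = 2 \left(j + 0\right)^{2} = 2 j^{2}$)
$\left(-48037 + h{\left(-38,F{\left(15 \right)} \right)}\right) \left(-29039 + 33485\right) = \left(-48037 + 2 \left(-38\right)^{2}\right) \left(-29039 + 33485\right) = \left(-48037 + 2 \cdot 1444\right) 4446 = \left(-48037 + 2888\right) 4446 = \left(-45149\right) 4446 = -200732454$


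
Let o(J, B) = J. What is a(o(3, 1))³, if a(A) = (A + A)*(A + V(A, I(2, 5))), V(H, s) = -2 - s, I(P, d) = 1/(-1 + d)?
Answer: 729/8 ≈ 91.125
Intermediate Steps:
a(A) = 2*A*(-9/4 + A) (a(A) = (A + A)*(A + (-2 - 1/(-1 + 5))) = (2*A)*(A + (-2 - 1/4)) = (2*A)*(A + (-2 - 1*¼)) = (2*A)*(A + (-2 - ¼)) = (2*A)*(A - 9/4) = (2*A)*(-9/4 + A) = 2*A*(-9/4 + A))
a(o(3, 1))³ = ((½)*3*(-9 + 4*3))³ = ((½)*3*(-9 + 12))³ = ((½)*3*3)³ = (9/2)³ = 729/8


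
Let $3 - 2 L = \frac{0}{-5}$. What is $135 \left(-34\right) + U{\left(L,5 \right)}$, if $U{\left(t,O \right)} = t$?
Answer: $- \frac{9177}{2} \approx -4588.5$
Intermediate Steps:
$L = \frac{3}{2}$ ($L = \frac{3}{2} - \frac{0 \frac{1}{-5}}{2} = \frac{3}{2} - \frac{0 \left(- \frac{1}{5}\right)}{2} = \frac{3}{2} - 0 = \frac{3}{2} + 0 = \frac{3}{2} \approx 1.5$)
$135 \left(-34\right) + U{\left(L,5 \right)} = 135 \left(-34\right) + \frac{3}{2} = -4590 + \frac{3}{2} = - \frac{9177}{2}$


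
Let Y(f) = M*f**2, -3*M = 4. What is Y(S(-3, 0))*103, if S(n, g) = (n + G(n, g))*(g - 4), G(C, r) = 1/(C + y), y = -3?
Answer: -594928/27 ≈ -22034.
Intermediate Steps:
M = -4/3 (M = -1/3*4 = -4/3 ≈ -1.3333)
G(C, r) = 1/(-3 + C) (G(C, r) = 1/(C - 3) = 1/(-3 + C))
S(n, g) = (-4 + g)*(n + 1/(-3 + n)) (S(n, g) = (n + 1/(-3 + n))*(g - 4) = (n + 1/(-3 + n))*(-4 + g) = (-4 + g)*(n + 1/(-3 + n)))
Y(f) = -4*f**2/3
Y(S(-3, 0))*103 = -4*(-4 + 0 - 3*(-4 + 0)*(-3 - 3))**2/(-3 - 3)**2/3*103 = -4*(-4 + 0 - 3*(-4)*(-6))**2/36/3*103 = -4*(-4 + 0 - 72)**2/36/3*103 = -4*(-1/6*(-76))**2/3*103 = -4*(38/3)**2/3*103 = -4/3*1444/9*103 = -5776/27*103 = -594928/27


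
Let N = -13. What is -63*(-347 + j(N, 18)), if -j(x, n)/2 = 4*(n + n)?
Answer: 40005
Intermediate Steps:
j(x, n) = -16*n (j(x, n) = -8*(n + n) = -8*2*n = -16*n)
-63*(-347 + j(N, 18)) = -63*(-347 - 16*18) = -63*(-347 - 288) = -63*(-635) = -1*(-40005) = 40005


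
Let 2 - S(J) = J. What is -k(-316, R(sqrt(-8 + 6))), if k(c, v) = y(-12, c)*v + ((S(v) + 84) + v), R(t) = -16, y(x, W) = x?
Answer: -278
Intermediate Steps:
S(J) = 2 - J
k(c, v) = 86 - 12*v (k(c, v) = -12*v + (((2 - v) + 84) + v) = -12*v + ((86 - v) + v) = -12*v + 86 = 86 - 12*v)
-k(-316, R(sqrt(-8 + 6))) = -(86 - 12*(-16)) = -(86 + 192) = -1*278 = -278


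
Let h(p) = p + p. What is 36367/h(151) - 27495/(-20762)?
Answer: 190838786/1567531 ≈ 121.74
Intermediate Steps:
h(p) = 2*p
36367/h(151) - 27495/(-20762) = 36367/((2*151)) - 27495/(-20762) = 36367/302 - 27495*(-1/20762) = 36367*(1/302) + 27495/20762 = 36367/302 + 27495/20762 = 190838786/1567531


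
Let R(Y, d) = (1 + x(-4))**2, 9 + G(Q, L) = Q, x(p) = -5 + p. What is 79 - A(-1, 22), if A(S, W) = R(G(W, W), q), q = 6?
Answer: 15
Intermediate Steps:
G(Q, L) = -9 + Q
R(Y, d) = 64 (R(Y, d) = (1 + (-5 - 4))**2 = (1 - 9)**2 = (-8)**2 = 64)
A(S, W) = 64
79 - A(-1, 22) = 79 - 1*64 = 79 - 64 = 15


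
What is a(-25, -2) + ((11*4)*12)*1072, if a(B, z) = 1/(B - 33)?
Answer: 32828927/58 ≈ 5.6602e+5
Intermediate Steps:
a(B, z) = 1/(-33 + B)
a(-25, -2) + ((11*4)*12)*1072 = 1/(-33 - 25) + ((11*4)*12)*1072 = 1/(-58) + (44*12)*1072 = -1/58 + 528*1072 = -1/58 + 566016 = 32828927/58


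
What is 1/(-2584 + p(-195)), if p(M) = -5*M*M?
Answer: -1/192709 ≈ -5.1892e-6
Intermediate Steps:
p(M) = -5*M**2
1/(-2584 + p(-195)) = 1/(-2584 - 5*(-195)**2) = 1/(-2584 - 5*38025) = 1/(-2584 - 190125) = 1/(-192709) = -1/192709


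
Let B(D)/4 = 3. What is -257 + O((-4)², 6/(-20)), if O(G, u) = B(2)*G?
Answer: -65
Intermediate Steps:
B(D) = 12 (B(D) = 4*3 = 12)
O(G, u) = 12*G
-257 + O((-4)², 6/(-20)) = -257 + 12*(-4)² = -257 + 12*16 = -257 + 192 = -65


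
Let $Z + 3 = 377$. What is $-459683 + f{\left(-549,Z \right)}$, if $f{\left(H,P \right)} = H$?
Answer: $-460232$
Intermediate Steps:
$Z = 374$ ($Z = -3 + 377 = 374$)
$-459683 + f{\left(-549,Z \right)} = -459683 - 549 = -460232$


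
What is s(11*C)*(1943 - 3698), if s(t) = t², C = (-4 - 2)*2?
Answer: -30579120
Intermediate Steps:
C = -12 (C = -6*2 = -12)
s(11*C)*(1943 - 3698) = (11*(-12))²*(1943 - 3698) = (-132)²*(-1755) = 17424*(-1755) = -30579120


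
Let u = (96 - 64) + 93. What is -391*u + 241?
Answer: -48634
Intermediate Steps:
u = 125 (u = 32 + 93 = 125)
-391*u + 241 = -391*125 + 241 = -48875 + 241 = -48634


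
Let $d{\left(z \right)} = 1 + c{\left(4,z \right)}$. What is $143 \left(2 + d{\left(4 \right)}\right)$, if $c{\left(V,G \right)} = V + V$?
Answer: $1573$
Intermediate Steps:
$c{\left(V,G \right)} = 2 V$
$d{\left(z \right)} = 9$ ($d{\left(z \right)} = 1 + 2 \cdot 4 = 1 + 8 = 9$)
$143 \left(2 + d{\left(4 \right)}\right) = 143 \left(2 + 9\right) = 143 \cdot 11 = 1573$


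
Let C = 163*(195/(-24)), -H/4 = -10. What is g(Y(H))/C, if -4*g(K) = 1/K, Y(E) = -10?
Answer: -1/52975 ≈ -1.8877e-5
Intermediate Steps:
H = 40 (H = -4*(-10) = 40)
g(K) = -1/(4*K)
C = -10595/8 (C = 163*(195*(-1/24)) = 163*(-65/8) = -10595/8 ≈ -1324.4)
g(Y(H))/C = (-1/4/(-10))/(-10595/8) = -1/4*(-1/10)*(-8/10595) = (1/40)*(-8/10595) = -1/52975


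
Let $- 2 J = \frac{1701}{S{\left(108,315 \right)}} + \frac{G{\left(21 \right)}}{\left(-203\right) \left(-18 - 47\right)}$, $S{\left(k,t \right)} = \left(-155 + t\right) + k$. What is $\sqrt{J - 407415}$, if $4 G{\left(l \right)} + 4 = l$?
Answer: $\frac{i \sqrt{1273704794160631105}}{1768130} \approx 638.29 i$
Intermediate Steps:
$S{\left(k,t \right)} = -155 + k + t$
$G{\left(l \right)} = -1 + \frac{l}{4}$
$J = - \frac{11222917}{3536260}$ ($J = - \frac{\frac{1701}{-155 + 108 + 315} + \frac{-1 + \frac{1}{4} \cdot 21}{\left(-203\right) \left(-18 - 47\right)}}{2} = - \frac{\frac{1701}{268} + \frac{-1 + \frac{21}{4}}{\left(-203\right) \left(-65\right)}}{2} = - \frac{1701 \cdot \frac{1}{268} + \frac{17}{4 \cdot 13195}}{2} = - \frac{\frac{1701}{268} + \frac{17}{4} \cdot \frac{1}{13195}}{2} = - \frac{\frac{1701}{268} + \frac{17}{52780}}{2} = \left(- \frac{1}{2}\right) \frac{11222917}{1768130} = - \frac{11222917}{3536260} \approx -3.1737$)
$\sqrt{J - 407415} = \sqrt{- \frac{11222917}{3536260} - 407415} = \sqrt{- \frac{1440736590817}{3536260}} = \frac{i \sqrt{1273704794160631105}}{1768130}$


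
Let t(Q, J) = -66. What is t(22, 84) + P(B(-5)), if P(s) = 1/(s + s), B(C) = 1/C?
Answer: -137/2 ≈ -68.500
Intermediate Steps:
B(C) = 1/C
P(s) = 1/(2*s)
t(22, 84) + P(B(-5)) = -66 + 1/(2*(1/(-5))) = -66 + 1/(2*(-⅕)) = -66 + (½)*(-5) = -66 - 5/2 = -137/2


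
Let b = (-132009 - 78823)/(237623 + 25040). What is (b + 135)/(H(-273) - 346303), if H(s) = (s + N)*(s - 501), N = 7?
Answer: -35248673/36882875797 ≈ -0.00095569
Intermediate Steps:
b = -210832/262663 ≈ -0.80267
H(s) = (-501 + s)*(7 + s) (H(s) = (s + 7)*(s - 501) = (7 + s)*(-501 + s) = (-501 + s)*(7 + s))
(b + 135)/(H(-273) - 346303) = (-210832/262663 + 135)/((-3507 + (-273)**2 - 494*(-273)) - 346303) = 35248673/(262663*((-3507 + 74529 + 134862) - 346303)) = 35248673/(262663*(205884 - 346303)) = (35248673/262663)/(-140419) = (35248673/262663)*(-1/140419) = -35248673/36882875797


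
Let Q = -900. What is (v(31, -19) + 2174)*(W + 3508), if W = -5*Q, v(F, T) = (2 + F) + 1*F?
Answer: 17921904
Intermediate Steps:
v(F, T) = 2 + 2*F (v(F, T) = (2 + F) + F = 2 + 2*F)
W = 4500 (W = -5*(-900) = 4500)
(v(31, -19) + 2174)*(W + 3508) = ((2 + 2*31) + 2174)*(4500 + 3508) = ((2 + 62) + 2174)*8008 = (64 + 2174)*8008 = 2238*8008 = 17921904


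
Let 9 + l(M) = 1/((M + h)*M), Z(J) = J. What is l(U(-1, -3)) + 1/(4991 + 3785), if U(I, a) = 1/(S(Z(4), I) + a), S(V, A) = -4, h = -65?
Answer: -2224139/250116 ≈ -8.8924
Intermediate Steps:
U(I, a) = 1/(-4 + a)
l(M) = -9 + 1/(M*(-65 + M)) (l(M) = -9 + 1/((M - 65)*M) = -9 + 1/((-65 + M)*M) = -9 + 1/(M*(-65 + M)))
l(U(-1, -3)) + 1/(4991 + 3785) = (1 - 9/(-4 - 3)² + 585/(-4 - 3))/((1/(-4 - 3))*(-65 + 1/(-4 - 3))) + 1/(4991 + 3785) = (1 - 9*(1/(-7))² + 585/(-7))/((1/(-7))*(-65 + 1/(-7))) + 1/8776 = (1 - 9*(-⅐)² + 585*(-⅐))/((-⅐)*(-65 - ⅐)) + 1/8776 = -7*(1 - 9*1/49 - 585/7)/(-456/7) + 1/8776 = -7*(-7/456)*(1 - 9/49 - 585/7) + 1/8776 = -7*(-7/456)*(-4055/49) + 1/8776 = -4055/456 + 1/8776 = -2224139/250116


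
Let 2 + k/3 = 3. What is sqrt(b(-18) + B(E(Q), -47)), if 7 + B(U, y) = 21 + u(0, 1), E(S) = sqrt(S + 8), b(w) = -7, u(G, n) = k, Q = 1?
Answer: sqrt(10) ≈ 3.1623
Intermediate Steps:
k = 3 (k = -6 + 3*3 = -6 + 9 = 3)
u(G, n) = 3
E(S) = sqrt(8 + S)
B(U, y) = 17 (B(U, y) = -7 + (21 + 3) = -7 + 24 = 17)
sqrt(b(-18) + B(E(Q), -47)) = sqrt(-7 + 17) = sqrt(10)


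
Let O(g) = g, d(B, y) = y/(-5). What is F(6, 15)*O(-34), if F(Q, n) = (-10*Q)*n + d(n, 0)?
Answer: 30600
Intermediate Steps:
d(B, y) = -y/5 (d(B, y) = y*(-1/5) = -y/5)
F(Q, n) = -10*Q*n (F(Q, n) = (-10*Q)*n - 1/5*0 = -10*Q*n + 0 = -10*Q*n)
F(6, 15)*O(-34) = -10*6*15*(-34) = -900*(-34) = 30600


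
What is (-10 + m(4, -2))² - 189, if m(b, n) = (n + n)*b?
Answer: 487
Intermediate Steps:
m(b, n) = 2*b*n (m(b, n) = (2*n)*b = 2*b*n)
(-10 + m(4, -2))² - 189 = (-10 + 2*4*(-2))² - 189 = (-10 - 16)² - 189 = (-26)² - 189 = 676 - 189 = 487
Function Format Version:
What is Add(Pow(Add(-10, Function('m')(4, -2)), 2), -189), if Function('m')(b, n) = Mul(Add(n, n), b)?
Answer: 487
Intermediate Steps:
Function('m')(b, n) = Mul(2, b, n) (Function('m')(b, n) = Mul(Mul(2, n), b) = Mul(2, b, n))
Add(Pow(Add(-10, Function('m')(4, -2)), 2), -189) = Add(Pow(Add(-10, Mul(2, 4, -2)), 2), -189) = Add(Pow(Add(-10, -16), 2), -189) = Add(Pow(-26, 2), -189) = Add(676, -189) = 487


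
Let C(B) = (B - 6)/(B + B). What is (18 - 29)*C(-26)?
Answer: -88/13 ≈ -6.7692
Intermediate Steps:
C(B) = (-6 + B)/(2*B) (C(B) = (-6 + B)/((2*B)) = (-6 + B)*(1/(2*B)) = (-6 + B)/(2*B))
(18 - 29)*C(-26) = (18 - 29)*((½)*(-6 - 26)/(-26)) = -11*(-1)*(-32)/(2*26) = -11*8/13 = -88/13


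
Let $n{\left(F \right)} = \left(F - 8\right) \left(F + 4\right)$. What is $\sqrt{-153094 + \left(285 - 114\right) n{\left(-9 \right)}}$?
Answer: $i \sqrt{138559} \approx 372.24 i$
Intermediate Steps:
$n{\left(F \right)} = \left(-8 + F\right) \left(4 + F\right)$
$\sqrt{-153094 + \left(285 - 114\right) n{\left(-9 \right)}} = \sqrt{-153094 + \left(285 - 114\right) \left(-32 + \left(-9\right)^{2} - -36\right)} = \sqrt{-153094 + 171 \left(-32 + 81 + 36\right)} = \sqrt{-153094 + 171 \cdot 85} = \sqrt{-153094 + 14535} = \sqrt{-138559} = i \sqrt{138559}$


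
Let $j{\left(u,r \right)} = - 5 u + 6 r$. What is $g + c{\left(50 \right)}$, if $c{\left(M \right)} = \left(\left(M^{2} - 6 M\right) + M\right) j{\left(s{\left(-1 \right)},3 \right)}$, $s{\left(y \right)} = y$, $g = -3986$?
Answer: $47764$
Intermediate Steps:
$c{\left(M \right)} = - 115 M + 23 M^{2}$ ($c{\left(M \right)} = \left(\left(M^{2} - 6 M\right) + M\right) \left(\left(-5\right) \left(-1\right) + 6 \cdot 3\right) = \left(M^{2} - 5 M\right) \left(5 + 18\right) = \left(M^{2} - 5 M\right) 23 = - 115 M + 23 M^{2}$)
$g + c{\left(50 \right)} = -3986 + 23 \cdot 50 \left(-5 + 50\right) = -3986 + 23 \cdot 50 \cdot 45 = -3986 + 51750 = 47764$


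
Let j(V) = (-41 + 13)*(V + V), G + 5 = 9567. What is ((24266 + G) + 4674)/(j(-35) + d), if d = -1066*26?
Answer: -19251/12878 ≈ -1.4949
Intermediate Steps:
G = 9562 (G = -5 + 9567 = 9562)
d = -27716
j(V) = -56*V
((24266 + G) + 4674)/(j(-35) + d) = ((24266 + 9562) + 4674)/(-56*(-35) - 27716) = (33828 + 4674)/(1960 - 27716) = 38502/(-25756) = 38502*(-1/25756) = -19251/12878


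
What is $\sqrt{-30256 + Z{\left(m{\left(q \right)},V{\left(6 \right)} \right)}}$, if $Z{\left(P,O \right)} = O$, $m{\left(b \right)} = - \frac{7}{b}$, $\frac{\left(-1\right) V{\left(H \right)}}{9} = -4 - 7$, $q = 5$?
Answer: $i \sqrt{30157} \approx 173.66 i$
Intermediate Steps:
$V{\left(H \right)} = 99$ ($V{\left(H \right)} = - 9 \left(-4 - 7\right) = \left(-9\right) \left(-11\right) = 99$)
$\sqrt{-30256 + Z{\left(m{\left(q \right)},V{\left(6 \right)} \right)}} = \sqrt{-30256 + 99} = \sqrt{-30157} = i \sqrt{30157}$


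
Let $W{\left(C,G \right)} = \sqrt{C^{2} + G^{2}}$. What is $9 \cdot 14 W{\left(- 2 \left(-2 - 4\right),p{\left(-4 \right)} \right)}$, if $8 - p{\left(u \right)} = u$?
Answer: $1512 \sqrt{2} \approx 2138.3$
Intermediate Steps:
$p{\left(u \right)} = 8 - u$
$9 \cdot 14 W{\left(- 2 \left(-2 - 4\right),p{\left(-4 \right)} \right)} = 9 \cdot 14 \sqrt{\left(- 2 \left(-2 - 4\right)\right)^{2} + \left(8 - -4\right)^{2}} = 126 \sqrt{\left(\left(-2\right) \left(-6\right)\right)^{2} + \left(8 + 4\right)^{2}} = 126 \sqrt{12^{2} + 12^{2}} = 126 \sqrt{144 + 144} = 126 \sqrt{288} = 126 \cdot 12 \sqrt{2} = 1512 \sqrt{2}$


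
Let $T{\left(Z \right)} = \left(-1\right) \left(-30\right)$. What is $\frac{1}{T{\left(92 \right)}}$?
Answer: $\frac{1}{30} \approx 0.033333$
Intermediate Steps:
$T{\left(Z \right)} = 30$
$\frac{1}{T{\left(92 \right)}} = \frac{1}{30}$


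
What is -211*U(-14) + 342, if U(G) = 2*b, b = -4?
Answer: 2030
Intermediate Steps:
U(G) = -8 (U(G) = 2*(-4) = -8)
-211*U(-14) + 342 = -211*(-8) + 342 = 1688 + 342 = 2030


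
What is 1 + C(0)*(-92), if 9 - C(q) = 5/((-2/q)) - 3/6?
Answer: -873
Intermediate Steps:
C(q) = 19/2 + 5*q/2 (C(q) = 9 - (5/((-2/q)) - 3/6) = 9 - (5*(-q/2) - 3*1/6) = 9 - (-5*q/2 - 1/2) = 9 - (-1/2 - 5*q/2) = 9 + (1/2 + 5*q/2) = 19/2 + 5*q/2)
1 + C(0)*(-92) = 1 + (19/2 + (5/2)*0)*(-92) = 1 + (19/2 + 0)*(-92) = 1 + (19/2)*(-92) = 1 - 874 = -873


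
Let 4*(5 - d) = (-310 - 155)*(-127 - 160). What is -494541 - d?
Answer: -1844729/4 ≈ -4.6118e+5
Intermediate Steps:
d = -133435/4 (d = 5 - (-310 - 155)*(-127 - 160)/4 = 5 - (-465)*(-287)/4 = 5 - ¼*133455 = 5 - 133455/4 = -133435/4 ≈ -33359.)
-494541 - d = -494541 - 1*(-133435/4) = -494541 + 133435/4 = -1844729/4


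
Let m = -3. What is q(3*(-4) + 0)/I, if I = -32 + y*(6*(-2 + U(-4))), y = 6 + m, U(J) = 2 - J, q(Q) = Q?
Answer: -3/10 ≈ -0.30000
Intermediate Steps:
y = 3 (y = 6 - 3 = 3)
I = 40 (I = -32 + 3*(6*(-2 + (2 - 1*(-4)))) = -32 + 3*(6*(-2 + (2 + 4))) = -32 + 3*(6*(-2 + 6)) = -32 + 3*(6*4) = -32 + 3*24 = -32 + 72 = 40)
q(3*(-4) + 0)/I = (3*(-4) + 0)/40 = (-12 + 0)*(1/40) = -12*1/40 = -3/10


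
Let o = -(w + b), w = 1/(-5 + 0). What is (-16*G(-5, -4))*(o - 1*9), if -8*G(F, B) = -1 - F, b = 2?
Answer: -432/5 ≈ -86.400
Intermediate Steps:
G(F, B) = 1/8 + F/8 (G(F, B) = -(-1 - F)/8 = 1/8 + F/8)
w = -1/5 (w = 1/(-5) = -1/5 ≈ -0.20000)
o = -9/5 (o = -(-1/5 + 2) = -1*9/5 = -9/5 ≈ -1.8000)
(-16*G(-5, -4))*(o - 1*9) = (-16*(1/8 + (1/8)*(-5)))*(-9/5 - 1*9) = (-16*(1/8 - 5/8))*(-9/5 - 9) = -16*(-1/2)*(-54/5) = 8*(-54/5) = -432/5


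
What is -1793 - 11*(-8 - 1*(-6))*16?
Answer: -1441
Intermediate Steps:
-1793 - 11*(-8 - 1*(-6))*16 = -1793 - 11*(-8 + 6)*16 = -1793 - 11*(-2)*16 = -1793 + 22*16 = -1793 + 352 = -1441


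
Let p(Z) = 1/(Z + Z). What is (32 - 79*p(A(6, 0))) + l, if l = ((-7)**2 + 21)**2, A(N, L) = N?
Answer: 59105/12 ≈ 4925.4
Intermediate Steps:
p(Z) = 1/(2*Z)
l = 4900 (l = (49 + 21)**2 = 70**2 = 4900)
(32 - 79*p(A(6, 0))) + l = (32 - 79/(2*6)) + 4900 = (32 - 79*1/12) + 4900 = (32 - 79/12) + 4900 = 305/12 + 4900 = 59105/12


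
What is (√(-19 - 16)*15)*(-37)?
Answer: -555*I*√35 ≈ -3283.4*I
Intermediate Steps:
(√(-19 - 16)*15)*(-37) = (√(-35)*15)*(-37) = ((I*√35)*15)*(-37) = (15*I*√35)*(-37) = -555*I*√35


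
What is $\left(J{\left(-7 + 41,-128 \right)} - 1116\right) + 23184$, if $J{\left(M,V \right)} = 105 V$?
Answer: $8628$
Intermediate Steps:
$\left(J{\left(-7 + 41,-128 \right)} - 1116\right) + 23184 = \left(105 \left(-128\right) - 1116\right) + 23184 = \left(-13440 - 1116\right) + 23184 = -14556 + 23184 = 8628$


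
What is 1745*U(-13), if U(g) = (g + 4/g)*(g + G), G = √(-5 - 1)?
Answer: 301885 - 301885*I*√6/13 ≈ 3.0189e+5 - 56882.0*I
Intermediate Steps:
G = I*√6 (G = √(-6) = I*√6 ≈ 2.4495*I)
U(g) = (g + 4/g)*(g + I*√6)
1745*U(-13) = 1745*(4 + (-13)² + I*(-13)*√6 + 4*I*√6/(-13)) = 1745*(4 + 169 - 13*I*√6 + 4*I*√6*(-1/13)) = 1745*(4 + 169 - 13*I*√6 - 4*I*√6/13) = 1745*(173 - 173*I*√6/13) = 301885 - 301885*I*√6/13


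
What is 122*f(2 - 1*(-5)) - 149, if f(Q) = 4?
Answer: 339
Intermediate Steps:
122*f(2 - 1*(-5)) - 149 = 122*4 - 149 = 488 - 149 = 339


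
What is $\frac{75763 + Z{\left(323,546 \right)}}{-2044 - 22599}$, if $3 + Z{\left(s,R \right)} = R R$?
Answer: $- \frac{373876}{24643} \approx -15.172$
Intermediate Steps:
$Z{\left(s,R \right)} = -3 + R^{2}$ ($Z{\left(s,R \right)} = -3 + R R = -3 + R^{2}$)
$\frac{75763 + Z{\left(323,546 \right)}}{-2044 - 22599} = \frac{75763 - \left(3 - 546^{2}\right)}{-2044 - 22599} = \frac{75763 + \left(-3 + 298116\right)}{-24643} = \left(75763 + 298113\right) \left(- \frac{1}{24643}\right) = 373876 \left(- \frac{1}{24643}\right) = - \frac{373876}{24643}$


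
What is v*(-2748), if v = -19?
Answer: 52212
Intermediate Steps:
v*(-2748) = -19*(-2748) = 52212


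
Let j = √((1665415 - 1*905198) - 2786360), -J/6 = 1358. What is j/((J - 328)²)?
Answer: 3*I*√225127/71842576 ≈ 1.9813e-5*I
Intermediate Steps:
J = -8148 (J = -6*1358 = -8148)
j = 3*I*√225127 (j = √((1665415 - 905198) - 2786360) = √(760217 - 2786360) = √(-2026143) = 3*I*√225127 ≈ 1423.4*I)
j/((J - 328)²) = (3*I*√225127)/((-8148 - 328)²) = (3*I*√225127)/((-8476)²) = (3*I*√225127)/71842576 = (3*I*√225127)*(1/71842576) = 3*I*√225127/71842576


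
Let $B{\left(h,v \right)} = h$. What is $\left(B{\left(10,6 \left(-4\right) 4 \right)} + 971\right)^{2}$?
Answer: $962361$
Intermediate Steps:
$\left(B{\left(10,6 \left(-4\right) 4 \right)} + 971\right)^{2} = \left(10 + 971\right)^{2} = 981^{2} = 962361$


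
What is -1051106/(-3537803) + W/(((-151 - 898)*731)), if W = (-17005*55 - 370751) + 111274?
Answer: 5032805261670/2712854558657 ≈ 1.8552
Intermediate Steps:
W = -1194752 (W = (-935275 - 370751) + 111274 = -1306026 + 111274 = -1194752)
-1051106/(-3537803) + W/(((-151 - 898)*731)) = -1051106/(-3537803) - 1194752*1/(731*(-151 - 898)) = -1051106*(-1/3537803) - 1194752/((-1049*731)) = 1051106/3537803 - 1194752/(-766819) = 1051106/3537803 - 1194752*(-1/766819) = 1051106/3537803 + 1194752/766819 = 5032805261670/2712854558657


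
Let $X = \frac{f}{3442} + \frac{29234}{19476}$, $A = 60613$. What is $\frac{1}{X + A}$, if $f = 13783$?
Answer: $\frac{8379549}{507955736179} \approx 1.6497 \cdot 10^{-5}$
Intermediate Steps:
$X = \frac{46132642}{8379549}$ ($X = \frac{13783}{3442} + \frac{29234}{19476} = 13783 \cdot \frac{1}{3442} + 29234 \cdot \frac{1}{19476} = \frac{13783}{3442} + \frac{14617}{9738} = \frac{46132642}{8379549} \approx 5.5054$)
$\frac{1}{X + A} = \frac{1}{\frac{46132642}{8379549} + 60613} = \frac{1}{\frac{507955736179}{8379549}} = \frac{8379549}{507955736179}$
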